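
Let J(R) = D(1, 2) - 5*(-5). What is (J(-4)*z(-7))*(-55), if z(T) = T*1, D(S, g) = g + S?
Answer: 10780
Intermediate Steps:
D(S, g) = S + g
J(R) = 28 (J(R) = (1 + 2) - 5*(-5) = 3 + 25 = 28)
z(T) = T
(J(-4)*z(-7))*(-55) = (28*(-7))*(-55) = -196*(-55) = 10780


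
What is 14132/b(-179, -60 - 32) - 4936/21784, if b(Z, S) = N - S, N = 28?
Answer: 9601849/81690 ≈ 117.54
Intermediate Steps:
b(Z, S) = 28 - S
14132/b(-179, -60 - 32) - 4936/21784 = 14132/(28 - (-60 - 32)) - 4936/21784 = 14132/(28 - 1*(-92)) - 4936*1/21784 = 14132/(28 + 92) - 617/2723 = 14132/120 - 617/2723 = 14132*(1/120) - 617/2723 = 3533/30 - 617/2723 = 9601849/81690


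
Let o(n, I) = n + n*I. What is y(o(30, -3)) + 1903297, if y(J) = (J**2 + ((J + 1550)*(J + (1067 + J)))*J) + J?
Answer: -82754963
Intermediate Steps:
o(n, I) = n + I*n
y(J) = J + J**2 + J*(1067 + 2*J)*(1550 + J) (y(J) = (J**2 + ((1550 + J)*(1067 + 2*J))*J) + J = (J**2 + ((1067 + 2*J)*(1550 + J))*J) + J = (J**2 + J*(1067 + 2*J)*(1550 + J)) + J = J + J**2 + J*(1067 + 2*J)*(1550 + J))
y(o(30, -3)) + 1903297 = (30*(1 - 3))*(1653851 + 2*(30*(1 - 3))**2 + 4168*(30*(1 - 3))) + 1903297 = (30*(-2))*(1653851 + 2*(30*(-2))**2 + 4168*(30*(-2))) + 1903297 = -60*(1653851 + 2*(-60)**2 + 4168*(-60)) + 1903297 = -60*(1653851 + 2*3600 - 250080) + 1903297 = -60*(1653851 + 7200 - 250080) + 1903297 = -60*1410971 + 1903297 = -84658260 + 1903297 = -82754963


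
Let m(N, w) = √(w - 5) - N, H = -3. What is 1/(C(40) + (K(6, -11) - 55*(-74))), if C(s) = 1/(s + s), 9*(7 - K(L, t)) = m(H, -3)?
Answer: 2113350480/8615451924881 + 115200*I*√2/8615451924881 ≈ 0.0002453 + 1.891e-8*I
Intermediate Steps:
m(N, w) = √(-5 + w) - N
K(L, t) = 20/3 - 2*I*√2/9 (K(L, t) = 7 - (√(-5 - 3) - 1*(-3))/9 = 7 - (√(-8) + 3)/9 = 7 - (2*I*√2 + 3)/9 = 7 - (3 + 2*I*√2)/9 = 7 + (-⅓ - 2*I*√2/9) = 20/3 - 2*I*√2/9)
C(s) = 1/(2*s)
1/(C(40) + (K(6, -11) - 55*(-74))) = 1/((½)/40 + ((20/3 - 2*I*√2/9) - 55*(-74))) = 1/((½)*(1/40) + ((20/3 - 2*I*√2/9) + 4070)) = 1/(1/80 + (12230/3 - 2*I*√2/9)) = 1/(978403/240 - 2*I*√2/9)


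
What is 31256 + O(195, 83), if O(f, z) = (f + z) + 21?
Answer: 31555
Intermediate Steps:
O(f, z) = 21 + f + z
31256 + O(195, 83) = 31256 + (21 + 195 + 83) = 31256 + 299 = 31555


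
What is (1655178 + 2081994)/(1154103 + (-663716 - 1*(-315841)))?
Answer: 934293/201557 ≈ 4.6354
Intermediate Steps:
(1655178 + 2081994)/(1154103 + (-663716 - 1*(-315841))) = 3737172/(1154103 + (-663716 + 315841)) = 3737172/(1154103 - 347875) = 3737172/806228 = 3737172*(1/806228) = 934293/201557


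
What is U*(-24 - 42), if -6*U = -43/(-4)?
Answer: 473/4 ≈ 118.25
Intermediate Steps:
U = -43/24 (U = -(-43)/(6*(-4)) = -(-43)*(-1)/(6*4) = -⅙*43/4 = -43/24 ≈ -1.7917)
U*(-24 - 42) = -43*(-24 - 42)/24 = -43/24*(-66) = 473/4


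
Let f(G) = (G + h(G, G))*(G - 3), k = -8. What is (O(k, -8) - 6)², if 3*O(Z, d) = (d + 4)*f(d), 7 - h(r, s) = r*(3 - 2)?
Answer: 84100/9 ≈ 9344.4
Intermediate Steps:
h(r, s) = 7 - r (h(r, s) = 7 - r*(3 - 2) = 7 - r)
f(G) = -21 + 7*G (f(G) = (G + (7 - G))*(G - 3) = 7*(-3 + G) = -21 + 7*G)
O(Z, d) = (-21 + 7*d)*(4 + d)/3 (O(Z, d) = ((d + 4)*(-21 + 7*d))/3 = ((4 + d)*(-21 + 7*d))/3 = ((-21 + 7*d)*(4 + d))/3 = (-21 + 7*d)*(4 + d)/3)
(O(k, -8) - 6)² = ((-28 + (7/3)*(-8) + (7/3)*(-8)²) - 6)² = ((-28 - 56/3 + (7/3)*64) - 6)² = ((-28 - 56/3 + 448/3) - 6)² = (308/3 - 6)² = (290/3)² = 84100/9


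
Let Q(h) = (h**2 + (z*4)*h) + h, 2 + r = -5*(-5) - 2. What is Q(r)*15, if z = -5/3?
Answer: 4830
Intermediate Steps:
z = -5/3 (z = -5*1/3 = -5/3 ≈ -1.6667)
r = 21 (r = -2 + (-5*(-5) - 2) = -2 + (25 - 2) = -2 + 23 = 21)
Q(h) = h**2 - 17*h/3 (Q(h) = (h**2 + (-5/3*4)*h) + h = (h**2 - 20*h/3) + h = h**2 - 17*h/3)
Q(r)*15 = ((1/3)*21*(-17 + 3*21))*15 = ((1/3)*21*(-17 + 63))*15 = ((1/3)*21*46)*15 = 322*15 = 4830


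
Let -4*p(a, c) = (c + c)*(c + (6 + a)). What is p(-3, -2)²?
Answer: 1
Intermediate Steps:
p(a, c) = -c*(6 + a + c)/2 (p(a, c) = -(c + c)*(c + (6 + a))/4 = -2*c*(6 + a + c)/4 = -c*(6 + a + c)/2)
p(-3, -2)² = (-½*(-2)*(6 - 3 - 2))² = (-½*(-2)*1)² = 1² = 1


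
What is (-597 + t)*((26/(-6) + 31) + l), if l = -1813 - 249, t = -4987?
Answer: 34095904/3 ≈ 1.1365e+7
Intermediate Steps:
l = -2062
(-597 + t)*((26/(-6) + 31) + l) = (-597 - 4987)*((26/(-6) + 31) - 2062) = -5584*((-⅙*26 + 31) - 2062) = -5584*((-13/3 + 31) - 2062) = -5584*(80/3 - 2062) = -5584*(-6106/3) = 34095904/3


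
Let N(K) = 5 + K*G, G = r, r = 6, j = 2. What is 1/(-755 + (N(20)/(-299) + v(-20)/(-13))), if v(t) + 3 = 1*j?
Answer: -299/225847 ≈ -0.0013239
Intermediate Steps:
G = 6
N(K) = 5 + 6*K (N(K) = 5 + K*6 = 5 + 6*K)
v(t) = -1 (v(t) = -3 + 1*2 = -3 + 2 = -1)
1/(-755 + (N(20)/(-299) + v(-20)/(-13))) = 1/(-755 + ((5 + 6*20)/(-299) - 1/(-13))) = 1/(-755 + ((5 + 120)*(-1/299) - 1*(-1/13))) = 1/(-755 + (125*(-1/299) + 1/13)) = 1/(-755 + (-125/299 + 1/13)) = 1/(-755 - 102/299) = 1/(-225847/299) = -299/225847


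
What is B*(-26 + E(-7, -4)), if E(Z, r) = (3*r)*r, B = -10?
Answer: -220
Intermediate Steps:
E(Z, r) = 3*r²
B*(-26 + E(-7, -4)) = -10*(-26 + 3*(-4)²) = -10*(-26 + 3*16) = -10*(-26 + 48) = -10*22 = -220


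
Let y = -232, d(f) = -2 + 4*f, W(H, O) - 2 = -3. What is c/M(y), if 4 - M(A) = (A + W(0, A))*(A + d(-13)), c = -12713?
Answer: 12713/66634 ≈ 0.19079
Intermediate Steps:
W(H, O) = -1 (W(H, O) = 2 - 3 = -1)
M(A) = 4 - (-1 + A)*(-54 + A) (M(A) = 4 - (A - 1)*(A + (-2 + 4*(-13))) = 4 - (-1 + A)*(A + (-2 - 52)) = 4 - (-1 + A)*(A - 54) = 4 - (-1 + A)*(-54 + A))
c/M(y) = -12713/(-50 - 1*(-232)² + 55*(-232)) = -12713/(-50 - 1*53824 - 12760) = -12713/(-50 - 53824 - 12760) = -12713/(-66634) = -12713*(-1/66634) = 12713/66634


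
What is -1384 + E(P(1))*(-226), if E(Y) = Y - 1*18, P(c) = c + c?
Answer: 2232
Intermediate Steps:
P(c) = 2*c
E(Y) = -18 + Y (E(Y) = Y - 18 = -18 + Y)
-1384 + E(P(1))*(-226) = -1384 + (-18 + 2*1)*(-226) = -1384 + (-18 + 2)*(-226) = -1384 - 16*(-226) = -1384 + 3616 = 2232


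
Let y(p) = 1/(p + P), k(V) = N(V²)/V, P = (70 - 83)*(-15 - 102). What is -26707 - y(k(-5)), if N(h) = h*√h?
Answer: -39953673/1496 ≈ -26707.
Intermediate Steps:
P = 1521 (P = -13*(-117) = 1521)
N(h) = h^(3/2)
k(V) = (V²)^(3/2)/V
y(p) = 1/(1521 + p) (y(p) = 1/(p + 1521) = 1/(1521 + p))
-26707 - y(k(-5)) = -26707 - 1/(1521 + ((-5)²)^(3/2)/(-5)) = -26707 - 1/(1521 - 25^(3/2)/5) = -26707 - 1/(1521 - ⅕*125) = -26707 - 1/(1521 - 25) = -26707 - 1/1496 = -39953673/1496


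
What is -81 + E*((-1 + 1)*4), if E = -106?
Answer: -81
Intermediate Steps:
-81 + E*((-1 + 1)*4) = -81 - 106*(-1 + 1)*4 = -81 - 0*4 = -81 - 106*0 = -81 + 0 = -81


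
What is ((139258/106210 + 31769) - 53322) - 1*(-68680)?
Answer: 2502748964/53105 ≈ 47128.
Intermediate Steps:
((139258/106210 + 31769) - 53322) - 1*(-68680) = ((139258*(1/106210) + 31769) - 53322) + 68680 = ((69629/53105 + 31769) - 53322) + 68680 = (1687162374/53105 - 53322) + 68680 = -1144502436/53105 + 68680 = 2502748964/53105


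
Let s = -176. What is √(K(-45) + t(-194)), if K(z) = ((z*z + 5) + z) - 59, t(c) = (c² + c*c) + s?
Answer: 3*√8558 ≈ 277.53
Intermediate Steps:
t(c) = -176 + 2*c² (t(c) = (c² + c*c) - 176 = (c² + c²) - 176 = 2*c² - 176 = -176 + 2*c²)
K(z) = -54 + z + z² (K(z) = ((z² + 5) + z) - 59 = ((5 + z²) + z) - 59 = (5 + z + z²) - 59 = -54 + z + z²)
√(K(-45) + t(-194)) = √((-54 - 45 + (-45)²) + (-176 + 2*(-194)²)) = √((-54 - 45 + 2025) + (-176 + 2*37636)) = √(1926 + (-176 + 75272)) = √(1926 + 75096) = √77022 = 3*√8558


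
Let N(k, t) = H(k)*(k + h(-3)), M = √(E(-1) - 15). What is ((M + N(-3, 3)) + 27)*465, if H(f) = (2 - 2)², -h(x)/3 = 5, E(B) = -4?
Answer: 12555 + 465*I*√19 ≈ 12555.0 + 2026.9*I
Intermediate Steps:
h(x) = -15 (h(x) = -3*5 = -15)
H(f) = 0 (H(f) = 0² = 0)
M = I*√19 (M = √(-4 - 15) = √(-19) = I*√19 ≈ 4.3589*I)
N(k, t) = 0 (N(k, t) = 0*(k - 15) = 0*(-15 + k) = 0)
((M + N(-3, 3)) + 27)*465 = ((I*√19 + 0) + 27)*465 = (I*√19 + 27)*465 = (27 + I*√19)*465 = 12555 + 465*I*√19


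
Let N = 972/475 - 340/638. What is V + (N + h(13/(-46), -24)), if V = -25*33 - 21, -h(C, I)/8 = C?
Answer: -2935219836/3485075 ≈ -842.23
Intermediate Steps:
h(C, I) = -8*C
N = 229318/151525 (N = 972*(1/475) - 340*1/638 = 972/475 - 170/319 = 229318/151525 ≈ 1.5134)
V = -846 (V = -825 - 21 = -846)
V + (N + h(13/(-46), -24)) = -846 + (229318/151525 - 104/(-46)) = -846 + (229318/151525 - 104*(-1)/46) = -846 + (229318/151525 - 8*(-13/46)) = -846 + (229318/151525 + 52/23) = -846 + 13153614/3485075 = -2935219836/3485075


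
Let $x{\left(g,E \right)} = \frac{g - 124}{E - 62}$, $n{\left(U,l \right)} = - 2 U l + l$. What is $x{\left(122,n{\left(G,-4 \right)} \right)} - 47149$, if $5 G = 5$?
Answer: $- \frac{1367320}{29} \approx -47149.0$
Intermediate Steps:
$G = 1$ ($G = \frac{1}{5} \cdot 5 = 1$)
$n{\left(U,l \right)} = l - 2 U l$ ($n{\left(U,l \right)} = - 2 U l + l = l - 2 U l$)
$x{\left(g,E \right)} = \frac{-124 + g}{-62 + E}$
$x{\left(122,n{\left(G,-4 \right)} \right)} - 47149 = \frac{-124 + 122}{-62 - 4 \left(1 - 2\right)} - 47149 = \frac{1}{-62 - 4 \left(1 - 2\right)} \left(-2\right) - 47149 = \frac{1}{-62 - -4} \left(-2\right) - 47149 = \frac{1}{-62 + 4} \left(-2\right) - 47149 = \frac{1}{-58} \left(-2\right) - 47149 = \left(- \frac{1}{58}\right) \left(-2\right) - 47149 = \frac{1}{29} - 47149 = - \frac{1367320}{29}$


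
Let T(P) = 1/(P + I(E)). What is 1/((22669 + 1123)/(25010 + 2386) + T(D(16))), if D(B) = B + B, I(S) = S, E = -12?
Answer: 136980/125809 ≈ 1.0888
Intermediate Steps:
D(B) = 2*B
T(P) = 1/(-12 + P) (T(P) = 1/(P - 12) = 1/(-12 + P))
1/((22669 + 1123)/(25010 + 2386) + T(D(16))) = 1/((22669 + 1123)/(25010 + 2386) + 1/(-12 + 2*16)) = 1/(23792/27396 + 1/(-12 + 32)) = 1/(23792*(1/27396) + 1/20) = 1/(5948/6849 + 1/20) = 1/(125809/136980) = 136980/125809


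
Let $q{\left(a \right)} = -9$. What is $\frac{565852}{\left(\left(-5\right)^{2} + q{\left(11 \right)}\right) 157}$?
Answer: $\frac{141463}{628} \approx 225.26$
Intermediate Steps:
$\frac{565852}{\left(\left(-5\right)^{2} + q{\left(11 \right)}\right) 157} = \frac{565852}{\left(\left(-5\right)^{2} - 9\right) 157} = \frac{565852}{\left(25 - 9\right) 157} = \frac{565852}{16 \cdot 157} = \frac{565852}{2512} = 565852 \cdot \frac{1}{2512} = \frac{141463}{628}$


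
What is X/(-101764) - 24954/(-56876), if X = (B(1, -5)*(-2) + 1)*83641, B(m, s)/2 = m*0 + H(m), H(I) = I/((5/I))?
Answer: 1984982191/7234911580 ≈ 0.27436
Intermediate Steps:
H(I) = I²/5 (H(I) = I*(I/5) = I²/5)
B(m, s) = 2*m²/5 (B(m, s) = 2*(m*0 + m²/5) = 2*(0 + m²/5) = 2*(m²/5) = 2*m²/5)
X = 83641/5 (X = (((⅖)*1²)*(-2) + 1)*83641 = (((⅖)*1)*(-2) + 1)*83641 = ((⅖)*(-2) + 1)*83641 = (-⅘ + 1)*83641 = (⅕)*83641 = 83641/5 ≈ 16728.)
X/(-101764) - 24954/(-56876) = (83641/5)/(-101764) - 24954/(-56876) = (83641/5)*(-1/101764) - 24954*(-1/56876) = -83641/508820 + 12477/28438 = 1984982191/7234911580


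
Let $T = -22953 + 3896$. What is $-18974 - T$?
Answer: $83$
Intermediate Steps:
$T = -19057$
$-18974 - T = -18974 - -19057 = -18974 + 19057 = 83$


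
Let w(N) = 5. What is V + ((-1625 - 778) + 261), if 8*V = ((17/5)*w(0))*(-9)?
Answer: -17289/8 ≈ -2161.1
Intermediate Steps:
V = -153/8 (V = (((17/5)*5)*(-9))/8 = (17*(-9))/8 = (⅛)*(-153) = -153/8 ≈ -19.125)
V + ((-1625 - 778) + 261) = -153/8 + ((-1625 - 778) + 261) = -153/8 + (-2403 + 261) = -153/8 - 2142 = -17289/8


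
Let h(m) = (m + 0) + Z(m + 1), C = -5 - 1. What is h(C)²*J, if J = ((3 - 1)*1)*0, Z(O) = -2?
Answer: 0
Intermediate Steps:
C = -6
h(m) = -2 + m (h(m) = (m + 0) - 2 = m - 2 = -2 + m)
J = 0 (J = (2*1)*0 = 2*0 = 0)
h(C)²*J = (-2 - 6)²*0 = (-8)²*0 = 64*0 = 0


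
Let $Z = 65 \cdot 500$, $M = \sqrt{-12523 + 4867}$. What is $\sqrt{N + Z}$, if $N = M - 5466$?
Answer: $\sqrt{27034 + 2 i \sqrt{1914}} \approx 164.42 + 0.2661 i$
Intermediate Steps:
$M = 2 i \sqrt{1914}$ ($M = \sqrt{-7656} = 2 i \sqrt{1914} \approx 87.499 i$)
$Z = 32500$
$N = -5466 + 2 i \sqrt{1914}$ ($N = 2 i \sqrt{1914} - 5466 = -5466 + 2 i \sqrt{1914} \approx -5466.0 + 87.499 i$)
$\sqrt{N + Z} = \sqrt{\left(-5466 + 2 i \sqrt{1914}\right) + 32500} = \sqrt{27034 + 2 i \sqrt{1914}}$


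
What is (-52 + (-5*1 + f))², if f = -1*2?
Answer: 3481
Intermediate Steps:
f = -2
(-52 + (-5*1 + f))² = (-52 + (-5*1 - 2))² = (-52 + (-5 - 2))² = (-52 - 7)² = (-59)² = 3481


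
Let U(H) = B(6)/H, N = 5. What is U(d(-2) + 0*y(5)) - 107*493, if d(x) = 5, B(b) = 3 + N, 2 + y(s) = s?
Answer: -263747/5 ≈ -52749.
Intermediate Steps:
y(s) = -2 + s
B(b) = 8 (B(b) = 3 + 5 = 8)
U(H) = 8/H
U(d(-2) + 0*y(5)) - 107*493 = 8/(5 + 0*(-2 + 5)) - 107*493 = 8/(5 + 0*3) - 52751 = 8/(5 + 0) - 52751 = 8/5 - 52751 = -263747/5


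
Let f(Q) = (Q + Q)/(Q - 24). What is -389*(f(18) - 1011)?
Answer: 395613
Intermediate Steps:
f(Q) = 2*Q/(-24 + Q) (f(Q) = (2*Q)/(-24 + Q) = 2*Q/(-24 + Q))
-389*(f(18) - 1011) = -389*(2*18/(-24 + 18) - 1011) = -389*(2*18/(-6) - 1011) = -389*(2*18*(-1/6) - 1011) = -389*(-6 - 1011) = -389*(-1017) = 395613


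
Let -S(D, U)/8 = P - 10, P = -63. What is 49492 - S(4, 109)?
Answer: 48908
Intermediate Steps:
S(D, U) = 584 (S(D, U) = -8*(-63 - 10) = -8*(-73) = 584)
49492 - S(4, 109) = 49492 - 1*584 = 49492 - 584 = 48908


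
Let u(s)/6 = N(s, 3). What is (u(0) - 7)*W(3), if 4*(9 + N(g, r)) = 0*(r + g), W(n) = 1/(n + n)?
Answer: -61/6 ≈ -10.167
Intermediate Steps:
W(n) = 1/(2*n)
N(g, r) = -9 (N(g, r) = -9 + (0*(r + g))/4 = -9 + (0*(g + r))/4 = -9 + (¼)*0 = -9 + 0 = -9)
u(s) = -54 (u(s) = 6*(-9) = -54)
(u(0) - 7)*W(3) = (-54 - 7)*((½)/3) = -61/(2*3) = -61*⅙ = -61/6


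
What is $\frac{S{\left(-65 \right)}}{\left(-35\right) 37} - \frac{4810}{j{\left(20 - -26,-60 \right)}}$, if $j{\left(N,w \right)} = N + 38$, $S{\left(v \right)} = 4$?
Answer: $- \frac{444949}{7770} \approx -57.265$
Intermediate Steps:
$j{\left(N,w \right)} = 38 + N$
$\frac{S{\left(-65 \right)}}{\left(-35\right) 37} - \frac{4810}{j{\left(20 - -26,-60 \right)}} = \frac{4}{\left(-35\right) 37} - \frac{4810}{38 + \left(20 - -26\right)} = \frac{4}{-1295} - \frac{4810}{38 + \left(20 + 26\right)} = 4 \left(- \frac{1}{1295}\right) - \frac{4810}{38 + 46} = - \frac{4}{1295} - \frac{4810}{84} = - \frac{4}{1295} - \frac{2405}{42} = - \frac{444949}{7770}$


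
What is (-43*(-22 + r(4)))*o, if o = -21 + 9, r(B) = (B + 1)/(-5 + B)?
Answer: -13932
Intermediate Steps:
r(B) = (1 + B)/(-5 + B)
o = -12
(-43*(-22 + r(4)))*o = -43*(-22 + (1 + 4)/(-5 + 4))*(-12) = -43*(-22 + 5/(-1))*(-12) = -43*(-22 - 1*5)*(-12) = -43*(-22 - 5)*(-12) = -43*(-27)*(-12) = 1161*(-12) = -13932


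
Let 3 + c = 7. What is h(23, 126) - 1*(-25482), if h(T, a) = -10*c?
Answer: 25442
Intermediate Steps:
c = 4 (c = -3 + 7 = 4)
h(T, a) = -40 (h(T, a) = -10*4 = -40)
h(23, 126) - 1*(-25482) = -40 - 1*(-25482) = -40 + 25482 = 25442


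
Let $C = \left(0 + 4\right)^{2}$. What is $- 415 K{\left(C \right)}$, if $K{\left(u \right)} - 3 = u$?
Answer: $-7885$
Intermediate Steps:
$C = 16$ ($C = 4^{2} = 16$)
$K{\left(u \right)} = 3 + u$
$- 415 K{\left(C \right)} = - 415 \left(3 + 16\right) = \left(-415\right) 19 = -7885$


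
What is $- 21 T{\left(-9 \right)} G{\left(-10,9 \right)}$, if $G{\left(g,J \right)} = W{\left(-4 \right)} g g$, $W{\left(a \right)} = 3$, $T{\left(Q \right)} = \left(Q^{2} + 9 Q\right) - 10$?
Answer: $63000$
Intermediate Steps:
$T{\left(Q \right)} = -10 + Q^{2} + 9 Q$
$G{\left(g,J \right)} = 3 g^{2}$ ($G{\left(g,J \right)} = 3 g g = 3 g^{2}$)
$- 21 T{\left(-9 \right)} G{\left(-10,9 \right)} = - 21 \left(-10 + \left(-9\right)^{2} + 9 \left(-9\right)\right) 3 \left(-10\right)^{2} = - 21 \left(-10 + 81 - 81\right) 3 \cdot 100 = \left(-21\right) \left(-10\right) 300 = 210 \cdot 300 = 63000$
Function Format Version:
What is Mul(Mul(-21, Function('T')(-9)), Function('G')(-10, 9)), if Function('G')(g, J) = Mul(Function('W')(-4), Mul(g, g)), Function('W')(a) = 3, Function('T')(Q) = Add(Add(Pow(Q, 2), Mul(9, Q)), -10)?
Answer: 63000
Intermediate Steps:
Function('T')(Q) = Add(-10, Pow(Q, 2), Mul(9, Q))
Function('G')(g, J) = Mul(3, Pow(g, 2)) (Function('G')(g, J) = Mul(3, Mul(g, g)) = Mul(3, Pow(g, 2)))
Mul(Mul(-21, Function('T')(-9)), Function('G')(-10, 9)) = Mul(Mul(-21, Add(-10, Pow(-9, 2), Mul(9, -9))), Mul(3, Pow(-10, 2))) = Mul(Mul(-21, Add(-10, 81, -81)), Mul(3, 100)) = Mul(Mul(-21, -10), 300) = Mul(210, 300) = 63000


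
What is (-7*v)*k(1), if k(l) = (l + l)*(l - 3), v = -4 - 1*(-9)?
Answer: 140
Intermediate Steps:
v = 5 (v = -4 + 9 = 5)
k(l) = 2*l*(-3 + l) (k(l) = (2*l)*(-3 + l) = 2*l*(-3 + l))
(-7*v)*k(1) = (-7*5)*(2*1*(-3 + 1)) = -70*(-2) = -35*(-4) = 140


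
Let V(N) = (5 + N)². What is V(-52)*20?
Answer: 44180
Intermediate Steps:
V(-52)*20 = (5 - 52)²*20 = (-47)²*20 = 2209*20 = 44180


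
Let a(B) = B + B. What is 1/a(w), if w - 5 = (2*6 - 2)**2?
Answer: 1/210 ≈ 0.0047619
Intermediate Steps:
w = 105 (w = 5 + (2*6 - 2)**2 = 5 + (12 - 2)**2 = 5 + 10**2 = 5 + 100 = 105)
a(B) = 2*B
1/a(w) = 1/(2*105) = 1/210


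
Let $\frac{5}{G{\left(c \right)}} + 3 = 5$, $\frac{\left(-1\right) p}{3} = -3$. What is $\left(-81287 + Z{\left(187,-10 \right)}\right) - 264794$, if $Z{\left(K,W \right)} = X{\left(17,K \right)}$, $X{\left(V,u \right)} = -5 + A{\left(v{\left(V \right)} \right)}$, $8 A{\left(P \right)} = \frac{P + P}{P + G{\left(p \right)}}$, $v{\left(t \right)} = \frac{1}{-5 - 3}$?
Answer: $- \frac{26302537}{76} \approx -3.4609 \cdot 10^{5}$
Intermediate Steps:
$p = 9$ ($p = \left(-3\right) \left(-3\right) = 9$)
$G{\left(c \right)} = \frac{5}{2}$ ($G{\left(c \right)} = \frac{5}{-3 + 5} = \frac{5}{2}$)
$v{\left(t \right)} = - \frac{1}{8}$ ($v{\left(t \right)} = \frac{1}{-8} = - \frac{1}{8}$)
$A{\left(P \right)} = \frac{P}{4 \left(\frac{5}{2} + P\right)}$ ($A{\left(P \right)} = \frac{\left(P + P\right) \frac{1}{P + \frac{5}{2}}}{8} = \frac{2 P \frac{1}{\frac{5}{2} + P}}{8} = \frac{P}{4 \left(\frac{5}{2} + P\right)}$)
$X{\left(V,u \right)} = - \frac{381}{76}$ ($X{\left(V,u \right)} = -5 + \frac{1}{2} \left(- \frac{1}{8}\right) \frac{1}{5 + 2 \left(- \frac{1}{8}\right)} = -5 + \frac{1}{2} \left(- \frac{1}{8}\right) \frac{1}{5 - \frac{1}{4}} = -5 + \frac{1}{2} \left(- \frac{1}{8}\right) \frac{1}{\frac{19}{4}} = -5 + \frac{1}{2} \left(- \frac{1}{8}\right) \frac{4}{19} = -5 - \frac{1}{76} = - \frac{381}{76}$)
$Z{\left(K,W \right)} = - \frac{381}{76}$
$\left(-81287 + Z{\left(187,-10 \right)}\right) - 264794 = \left(-81287 - \frac{381}{76}\right) - 264794 = - \frac{6178193}{76} - 264794 = - \frac{26302537}{76}$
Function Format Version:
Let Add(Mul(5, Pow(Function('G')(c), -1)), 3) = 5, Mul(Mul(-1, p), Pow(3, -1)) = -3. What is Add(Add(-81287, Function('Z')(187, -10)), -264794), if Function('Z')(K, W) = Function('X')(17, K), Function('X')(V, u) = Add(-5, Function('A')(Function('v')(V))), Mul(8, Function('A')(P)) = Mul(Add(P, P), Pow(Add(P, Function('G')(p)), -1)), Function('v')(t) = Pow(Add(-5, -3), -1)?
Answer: Rational(-26302537, 76) ≈ -3.4609e+5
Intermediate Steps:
p = 9 (p = Mul(-3, -3) = 9)
Function('G')(c) = Rational(5, 2) (Function('G')(c) = Mul(5, Pow(Add(-3, 5), -1)) = Mul(5, Pow(2, -1)) = Mul(5, Rational(1, 2)) = Rational(5, 2))
Function('v')(t) = Rational(-1, 8) (Function('v')(t) = Pow(-8, -1) = Rational(-1, 8))
Function('A')(P) = Mul(Rational(1, 4), P, Pow(Add(Rational(5, 2), P), -1)) (Function('A')(P) = Mul(Rational(1, 8), Mul(Add(P, P), Pow(Add(P, Rational(5, 2)), -1))) = Mul(Rational(1, 8), Mul(Mul(2, P), Pow(Add(Rational(5, 2), P), -1))) = Mul(Rational(1, 8), Mul(2, P, Pow(Add(Rational(5, 2), P), -1))) = Mul(Rational(1, 4), P, Pow(Add(Rational(5, 2), P), -1)))
Function('X')(V, u) = Rational(-381, 76) (Function('X')(V, u) = Add(-5, Mul(Rational(1, 2), Rational(-1, 8), Pow(Add(5, Mul(2, Rational(-1, 8))), -1))) = Add(-5, Mul(Rational(1, 2), Rational(-1, 8), Pow(Add(5, Rational(-1, 4)), -1))) = Add(-5, Mul(Rational(1, 2), Rational(-1, 8), Pow(Rational(19, 4), -1))) = Add(-5, Mul(Rational(1, 2), Rational(-1, 8), Rational(4, 19))) = Add(-5, Rational(-1, 76)) = Rational(-381, 76))
Function('Z')(K, W) = Rational(-381, 76)
Add(Add(-81287, Function('Z')(187, -10)), -264794) = Add(Add(-81287, Rational(-381, 76)), -264794) = Add(Rational(-6178193, 76), -264794) = Rational(-26302537, 76)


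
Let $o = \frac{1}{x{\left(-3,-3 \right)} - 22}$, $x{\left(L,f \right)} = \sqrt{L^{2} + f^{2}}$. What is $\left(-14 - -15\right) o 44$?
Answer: $- \frac{484}{233} - \frac{66 \sqrt{2}}{233} \approx -2.4778$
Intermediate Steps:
$o = \frac{1}{-22 + 3 \sqrt{2}}$ ($o = \frac{1}{\sqrt{\left(-3\right)^{2} + \left(-3\right)^{2}} - 22} = \frac{1}{\sqrt{9 + 9} - 22} = \frac{1}{\sqrt{18} - 22} = \frac{1}{3 \sqrt{2} - 22} = \frac{1}{-22 + 3 \sqrt{2}} \approx -0.056315$)
$\left(-14 - -15\right) o 44 = \left(-14 - -15\right) \left(- \frac{11}{233} - \frac{3 \sqrt{2}}{466}\right) 44 = \left(-14 + 15\right) \left(- \frac{11}{233} - \frac{3 \sqrt{2}}{466}\right) 44 = 1 \left(- \frac{11}{233} - \frac{3 \sqrt{2}}{466}\right) 44 = \left(- \frac{11}{233} - \frac{3 \sqrt{2}}{466}\right) 44 = - \frac{484}{233} - \frac{66 \sqrt{2}}{233}$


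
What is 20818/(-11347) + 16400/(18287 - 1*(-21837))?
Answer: -23186094/16260251 ≈ -1.4259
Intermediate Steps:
20818/(-11347) + 16400/(18287 - 1*(-21837)) = 20818*(-1/11347) + 16400/(18287 + 21837) = -2974/1621 + 16400/40124 = -2974/1621 + 16400*(1/40124) = -2974/1621 + 4100/10031 = -23186094/16260251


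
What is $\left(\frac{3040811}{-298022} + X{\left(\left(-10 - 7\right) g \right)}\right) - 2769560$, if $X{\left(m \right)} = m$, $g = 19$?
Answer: $- \frac{825489112237}{298022} \approx -2.7699 \cdot 10^{6}$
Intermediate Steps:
$\left(\frac{3040811}{-298022} + X{\left(\left(-10 - 7\right) g \right)}\right) - 2769560 = \left(\frac{3040811}{-298022} + \left(-10 - 7\right) 19\right) - 2769560 = \left(3040811 \left(- \frac{1}{298022}\right) - 323\right) - 2769560 = \left(- \frac{3040811}{298022} - 323\right) - 2769560 = - \frac{99301917}{298022} - 2769560 = - \frac{825489112237}{298022}$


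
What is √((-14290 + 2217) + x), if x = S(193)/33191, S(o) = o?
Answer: 5*I*√532004930690/33191 ≈ 109.88*I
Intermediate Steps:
x = 193/33191 ≈ 0.0058148
√((-14290 + 2217) + x) = √((-14290 + 2217) + 193/33191) = √(-12073 + 193/33191) = √(-400714750/33191) = 5*I*√532004930690/33191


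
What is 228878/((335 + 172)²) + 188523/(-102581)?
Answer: -1921624193/2028334113 ≈ -0.94739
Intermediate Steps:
228878/((335 + 172)²) + 188523/(-102581) = 228878/(507²) + 188523*(-1/102581) = 228878/257049 - 188523/102581 = 228878*(1/257049) - 188523/102581 = 17606/19773 - 188523/102581 = -1921624193/2028334113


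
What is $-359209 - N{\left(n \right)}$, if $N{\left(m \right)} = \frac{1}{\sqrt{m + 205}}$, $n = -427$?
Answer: $-359209 + \frac{i \sqrt{222}}{222} \approx -3.5921 \cdot 10^{5} + 0.067116 i$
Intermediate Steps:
$N{\left(m \right)} = \frac{1}{\sqrt{205 + m}}$
$-359209 - N{\left(n \right)} = -359209 - \frac{1}{\sqrt{205 - 427}} = -359209 - \frac{1}{\sqrt{-222}} = -359209 - - \frac{i \sqrt{222}}{222} = -359209 + \frac{i \sqrt{222}}{222}$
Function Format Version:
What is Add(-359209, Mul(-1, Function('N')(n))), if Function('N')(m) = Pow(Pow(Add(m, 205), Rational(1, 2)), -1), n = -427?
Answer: Add(-359209, Mul(Rational(1, 222), I, Pow(222, Rational(1, 2)))) ≈ Add(-3.5921e+5, Mul(0.067116, I))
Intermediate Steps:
Function('N')(m) = Pow(Add(205, m), Rational(-1, 2)) (Function('N')(m) = Pow(Pow(Add(205, m), Rational(1, 2)), -1) = Pow(Add(205, m), Rational(-1, 2)))
Add(-359209, Mul(-1, Function('N')(n))) = Add(-359209, Mul(-1, Pow(Add(205, -427), Rational(-1, 2)))) = Add(-359209, Mul(-1, Pow(-222, Rational(-1, 2)))) = Add(-359209, Mul(-1, Mul(Rational(-1, 222), I, Pow(222, Rational(1, 2))))) = Add(-359209, Mul(Rational(1, 222), I, Pow(222, Rational(1, 2))))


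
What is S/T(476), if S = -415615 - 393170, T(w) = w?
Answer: -808785/476 ≈ -1699.1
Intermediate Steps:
S = -808785
S/T(476) = -808785/476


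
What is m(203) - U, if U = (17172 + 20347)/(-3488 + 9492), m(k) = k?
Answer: 1181293/6004 ≈ 196.75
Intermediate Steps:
U = 37519/6004 ≈ 6.2490
m(203) - U = 203 - 1*37519/6004 = 203 - 37519/6004 = 1181293/6004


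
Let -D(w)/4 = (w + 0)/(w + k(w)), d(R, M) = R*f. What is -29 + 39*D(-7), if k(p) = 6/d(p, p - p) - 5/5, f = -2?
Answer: -9181/53 ≈ -173.23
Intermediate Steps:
d(R, M) = -2*R (d(R, M) = R*(-2) = -2*R)
k(p) = -1 - 3/p (k(p) = 6/((-2*p)) - 5/5 = 6*(-1/(2*p)) - 5*⅕ = -3/p - 1 = -1 - 3/p)
D(w) = -4*w/(w + (-3 - w)/w) (D(w) = -4*(w + 0)/(w + (-3 - w)/w) = -4*w/(w + (-3 - w)/w))
-29 + 39*D(-7) = -29 + 39*(-4*(-7)²/(-3 - 7*(-1 - 7))) = -29 + 39*(-4*49/(-3 - 7*(-8))) = -29 + 39*(-4*49/(-3 + 56)) = -29 + 39*(-4*49/53) = -29 + 39*(-4*49*1/53) = -29 + 39*(-196/53) = -29 - 7644/53 = -9181/53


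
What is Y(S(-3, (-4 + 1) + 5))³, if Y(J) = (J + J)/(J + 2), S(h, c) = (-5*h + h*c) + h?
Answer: 27/8 ≈ 3.3750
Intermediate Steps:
S(h, c) = -4*h + c*h (S(h, c) = (-5*h + c*h) + h = -4*h + c*h)
Y(J) = 2*J/(2 + J) (Y(J) = (2*J)/(2 + J) = 2*J/(2 + J))
Y(S(-3, (-4 + 1) + 5))³ = (2*(-3*(-4 + ((-4 + 1) + 5)))/(2 - 3*(-4 + ((-4 + 1) + 5))))³ = (2*(-3*(-4 + (-3 + 5)))/(2 - 3*(-4 + (-3 + 5))))³ = (2*(-3*(-4 + 2))/(2 - 3*(-4 + 2)))³ = (2*(-3*(-2))/(2 - 3*(-2)))³ = (2*6/(2 + 6))³ = (2*6/8)³ = (2*6*(⅛))³ = (3/2)³ = 27/8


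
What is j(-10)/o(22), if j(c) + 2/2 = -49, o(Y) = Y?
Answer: -25/11 ≈ -2.2727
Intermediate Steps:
j(c) = -50 (j(c) = -1 - 49 = -50)
j(-10)/o(22) = -50/22 = -50*1/22 = -25/11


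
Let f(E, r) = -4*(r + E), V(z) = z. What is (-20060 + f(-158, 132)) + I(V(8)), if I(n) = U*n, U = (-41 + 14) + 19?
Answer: -20020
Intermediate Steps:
f(E, r) = -4*E - 4*r (f(E, r) = -4*(E + r) = -4*E - 4*r)
U = -8 (U = -27 + 19 = -8)
I(n) = -8*n
(-20060 + f(-158, 132)) + I(V(8)) = (-20060 + (-4*(-158) - 4*132)) - 8*8 = (-20060 + (632 - 528)) - 64 = (-20060 + 104) - 64 = -19956 - 64 = -20020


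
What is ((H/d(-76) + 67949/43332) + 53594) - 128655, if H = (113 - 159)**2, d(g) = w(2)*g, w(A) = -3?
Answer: -61789389881/823308 ≈ -75050.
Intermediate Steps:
d(g) = -3*g
H = 2116 (H = (-46)**2 = 2116)
((H/d(-76) + 67949/43332) + 53594) - 128655 = ((2116/((-3*(-76))) + 67949/43332) + 53594) - 128655 = ((2116/228 + 67949*(1/43332)) + 53594) - 128655 = ((2116*(1/228) + 67949/43332) + 53594) - 128655 = ((529/57 + 67949/43332) + 53594) - 128655 = (8931907/823308 + 53594) - 128655 = 44133300859/823308 - 128655 = -61789389881/823308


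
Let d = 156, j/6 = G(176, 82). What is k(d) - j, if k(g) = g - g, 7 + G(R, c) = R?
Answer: -1014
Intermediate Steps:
G(R, c) = -7 + R
j = 1014 (j = 6*(-7 + 176) = 6*169 = 1014)
k(g) = 0
k(d) - j = 0 - 1*1014 = 0 - 1014 = -1014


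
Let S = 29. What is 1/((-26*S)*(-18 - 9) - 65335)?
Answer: -1/44977 ≈ -2.2234e-5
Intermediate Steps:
1/((-26*S)*(-18 - 9) - 65335) = 1/((-26*29)*(-18 - 9) - 65335) = 1/(-754*(-27) - 65335) = 1/(20358 - 65335) = 1/(-44977) = -1/44977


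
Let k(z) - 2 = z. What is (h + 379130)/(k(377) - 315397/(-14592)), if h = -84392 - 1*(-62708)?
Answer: 5215852032/5845765 ≈ 892.24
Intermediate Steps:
k(z) = 2 + z
h = -21684 (h = -84392 + 62708 = -21684)
(h + 379130)/(k(377) - 315397/(-14592)) = (-21684 + 379130)/((2 + 377) - 315397/(-14592)) = 357446/(379 - 315397*(-1/14592)) = 357446/(379 + 315397/14592) = 357446/(5845765/14592) = 357446*(14592/5845765) = 5215852032/5845765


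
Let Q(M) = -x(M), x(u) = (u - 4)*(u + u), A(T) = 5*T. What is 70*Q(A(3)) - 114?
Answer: -23214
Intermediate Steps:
x(u) = 2*u*(-4 + u) (x(u) = (-4 + u)*(2*u) = 2*u*(-4 + u))
Q(M) = -2*M*(-4 + M)
70*Q(A(3)) - 114 = 70*(2*(5*3)*(4 - 5*3)) - 114 = 70*(2*15*(4 - 1*15)) - 114 = 70*(2*15*(4 - 15)) - 114 = 70*(2*15*(-11)) - 114 = 70*(-330) - 114 = -23100 - 114 = -23214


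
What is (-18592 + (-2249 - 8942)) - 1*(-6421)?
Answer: -23362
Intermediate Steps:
(-18592 + (-2249 - 8942)) - 1*(-6421) = (-18592 - 11191) + 6421 = -29783 + 6421 = -23362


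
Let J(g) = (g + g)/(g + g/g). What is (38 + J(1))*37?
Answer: 1443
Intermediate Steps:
J(g) = 2*g/(1 + g) (J(g) = (2*g)/(g + 1) = (2*g)/(1 + g) = 2*g/(1 + g))
(38 + J(1))*37 = (38 + 2*1/(1 + 1))*37 = (38 + 2*1/2)*37 = (38 + 2*1*(1/2))*37 = (38 + 1)*37 = 39*37 = 1443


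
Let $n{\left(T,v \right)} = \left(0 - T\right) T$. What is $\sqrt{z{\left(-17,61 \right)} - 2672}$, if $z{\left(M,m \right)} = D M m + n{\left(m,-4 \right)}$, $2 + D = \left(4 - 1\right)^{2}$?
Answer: $2 i \sqrt{3413} \approx 116.84 i$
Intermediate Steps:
$n{\left(T,v \right)} = - T^{2}$ ($n{\left(T,v \right)} = - T T = - T^{2}$)
$D = 7$ ($D = -2 + \left(4 - 1\right)^{2} = -2 + 3^{2} = -2 + 9 = 7$)
$z{\left(M,m \right)} = - m^{2} + 7 M m$ ($z{\left(M,m \right)} = 7 M m - m^{2} = - m^{2} + 7 M m$)
$\sqrt{z{\left(-17,61 \right)} - 2672} = \sqrt{61 \left(\left(-1\right) 61 + 7 \left(-17\right)\right) - 2672} = \sqrt{61 \left(-61 - 119\right) - 2672} = \sqrt{61 \left(-180\right) - 2672} = \sqrt{-10980 - 2672} = \sqrt{-13652} = 2 i \sqrt{3413}$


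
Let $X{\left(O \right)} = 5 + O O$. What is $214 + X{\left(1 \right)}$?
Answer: $220$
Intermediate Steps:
$X{\left(O \right)} = 5 + O^{2}$
$214 + X{\left(1 \right)} = 214 + \left(5 + 1^{2}\right) = 214 + \left(5 + 1\right) = 214 + 6 = 220$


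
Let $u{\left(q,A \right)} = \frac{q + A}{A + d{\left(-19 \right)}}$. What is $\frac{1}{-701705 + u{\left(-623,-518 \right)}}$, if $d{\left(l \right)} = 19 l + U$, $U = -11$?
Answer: $- \frac{890}{624516309} \approx -1.4251 \cdot 10^{-6}$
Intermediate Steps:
$d{\left(l \right)} = -11 + 19 l$ ($d{\left(l \right)} = 19 l - 11 = -11 + 19 l$)
$u{\left(q,A \right)} = \frac{A + q}{-372 + A}$ ($u{\left(q,A \right)} = \frac{q + A}{A + \left(-11 + 19 \left(-19\right)\right)} = \frac{A + q}{A - 372} = \frac{A + q}{-372 + A}$)
$\frac{1}{-701705 + u{\left(-623,-518 \right)}} = \frac{1}{-701705 + \frac{-518 - 623}{-372 - 518}} = \frac{1}{-701705 + \frac{1}{-890} \left(-1141\right)} = \frac{1}{-701705 - - \frac{1141}{890}} = \frac{1}{-701705 + \frac{1141}{890}} = \frac{1}{- \frac{624516309}{890}} = - \frac{890}{624516309}$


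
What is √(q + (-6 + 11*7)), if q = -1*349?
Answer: I*√278 ≈ 16.673*I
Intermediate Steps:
q = -349
√(q + (-6 + 11*7)) = √(-349 + (-6 + 11*7)) = √(-349 + (-6 + 77)) = √(-349 + 71) = √(-278) = I*√278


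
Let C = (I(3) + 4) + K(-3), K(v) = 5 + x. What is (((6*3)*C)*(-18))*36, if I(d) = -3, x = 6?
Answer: -139968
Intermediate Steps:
K(v) = 11 (K(v) = 5 + 6 = 11)
C = 12 (C = (-3 + 4) + 11 = 1 + 11 = 12)
(((6*3)*C)*(-18))*36 = (((6*3)*12)*(-18))*36 = ((18*12)*(-18))*36 = (216*(-18))*36 = -3888*36 = -139968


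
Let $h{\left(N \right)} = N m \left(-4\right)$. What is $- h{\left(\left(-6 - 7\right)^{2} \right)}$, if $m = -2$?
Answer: $-1352$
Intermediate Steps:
$h{\left(N \right)} = 8 N$ ($h{\left(N \right)} = N \left(-2\right) \left(-4\right) = - 2 N \left(-4\right) = 8 N$)
$- h{\left(\left(-6 - 7\right)^{2} \right)} = - 8 \left(-6 - 7\right)^{2} = - 8 \left(-13\right)^{2} = - 8 \cdot 169 = \left(-1\right) 1352 = -1352$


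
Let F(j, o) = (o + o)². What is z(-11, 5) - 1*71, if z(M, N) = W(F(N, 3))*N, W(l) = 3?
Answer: -56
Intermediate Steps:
F(j, o) = 4*o² (F(j, o) = (2*o)² = 4*o²)
z(M, N) = 3*N
z(-11, 5) - 1*71 = 3*5 - 1*71 = 15 - 71 = -56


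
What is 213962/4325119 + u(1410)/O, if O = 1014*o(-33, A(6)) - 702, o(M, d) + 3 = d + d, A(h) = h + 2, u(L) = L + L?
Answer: 247784689/899624752 ≈ 0.27543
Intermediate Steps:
u(L) = 2*L
A(h) = 2 + h
o(M, d) = -3 + 2*d (o(M, d) = -3 + (d + d) = -3 + 2*d)
O = 12480 (O = 1014*(-3 + 2*(2 + 6)) - 702 = 1014*(-3 + 2*8) - 702 = 1014*(-3 + 16) - 702 = 1014*13 - 702 = 13182 - 702 = 12480)
213962/4325119 + u(1410)/O = 213962/4325119 + (2*1410)/12480 = 213962*(1/4325119) + 2820*(1/12480) = 213962/4325119 + 47/208 = 247784689/899624752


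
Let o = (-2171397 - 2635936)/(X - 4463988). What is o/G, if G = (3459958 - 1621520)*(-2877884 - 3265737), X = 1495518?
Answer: -4807333/33527878083428943060 ≈ -1.4338e-13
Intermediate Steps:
G = -11294666303998 (G = 1838438*(-6143621) = -11294666303998)
o = 4807333/2968470 (o = (-2171397 - 2635936)/(1495518 - 4463988) = -4807333/(-2968470) = -4807333*(-1/2968470) = 4807333/2968470 ≈ 1.6195)
o/G = (4807333/2968470)/(-11294666303998) = (4807333/2968470)*(-1/11294666303998) = -4807333/33527878083428943060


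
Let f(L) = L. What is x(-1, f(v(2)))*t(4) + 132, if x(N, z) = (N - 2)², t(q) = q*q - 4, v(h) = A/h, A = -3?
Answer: 240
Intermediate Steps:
v(h) = -3/h
t(q) = -4 + q² (t(q) = q² - 4 = -4 + q²)
x(N, z) = (-2 + N)²
x(-1, f(v(2)))*t(4) + 132 = (-2 - 1)²*(-4 + 4²) + 132 = (-3)²*(-4 + 16) + 132 = 9*12 + 132 = 108 + 132 = 240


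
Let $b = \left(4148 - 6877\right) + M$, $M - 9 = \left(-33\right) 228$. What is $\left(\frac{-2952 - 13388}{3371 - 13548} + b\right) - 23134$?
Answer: $- \frac{339671566}{10177} \approx -33376.0$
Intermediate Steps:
$M = -7515$ ($M = 9 - 7524 = -7515$)
$b = -10244$ ($b = \left(4148 - 6877\right) - 7515 = -2729 - 7515 = -10244$)
$\left(\frac{-2952 - 13388}{3371 - 13548} + b\right) - 23134 = \left(\frac{-2952 - 13388}{3371 - 13548} - 10244\right) - 23134 = \left(- \frac{16340}{-10177} - 10244\right) - 23134 = \left(\left(-16340\right) \left(- \frac{1}{10177}\right) - 10244\right) - 23134 = \left(\frac{16340}{10177} - 10244\right) - 23134 = - \frac{104236848}{10177} - 23134 = - \frac{339671566}{10177}$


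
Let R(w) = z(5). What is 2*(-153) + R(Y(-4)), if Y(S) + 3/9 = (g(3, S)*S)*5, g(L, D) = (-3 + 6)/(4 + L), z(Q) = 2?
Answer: -304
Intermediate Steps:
g(L, D) = 3/(4 + L)
Y(S) = -1/3 + 15*S/7 (Y(S) = -1/3 + ((3/(4 + 3))*S)*5 = -1/3 + ((3/7)*S)*5 = -1/3 + ((3*(1/7))*S)*5 = -1/3 + (3*S/7)*5 = -1/3 + 15*S/7)
R(w) = 2
2*(-153) + R(Y(-4)) = 2*(-153) + 2 = -306 + 2 = -304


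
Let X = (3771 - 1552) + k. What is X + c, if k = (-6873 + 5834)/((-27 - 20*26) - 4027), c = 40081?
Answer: 193481239/4574 ≈ 42300.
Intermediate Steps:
k = 1039/4574 (k = -1039/((-27 - 520) - 4027) = -1039/(-547 - 4027) = -1039/(-4574) = -1039*(-1/4574) = 1039/4574 ≈ 0.22715)
X = 10150745/4574 (X = (3771 - 1552) + 1039/4574 = 2219 + 1039/4574 = 10150745/4574 ≈ 2219.2)
X + c = 10150745/4574 + 40081 = 193481239/4574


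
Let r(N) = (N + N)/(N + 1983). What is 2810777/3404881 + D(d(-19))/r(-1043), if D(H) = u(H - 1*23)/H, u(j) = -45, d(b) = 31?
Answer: 162894085891/110090017373 ≈ 1.4796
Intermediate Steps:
r(N) = 2*N/(1983 + N) (r(N) = (2*N)/(1983 + N) = 2*N/(1983 + N))
D(H) = -45/H
2810777/3404881 + D(d(-19))/r(-1043) = 2810777/3404881 + (-45/31)/((2*(-1043)/(1983 - 1043))) = 2810777*(1/3404881) + (-45*1/31)/((2*(-1043)/940)) = 2810777/3404881 - 45/(31*(2*(-1043)*(1/940))) = 2810777/3404881 - 45/(31*(-1043/470)) = 2810777/3404881 - 45/31*(-470/1043) = 2810777/3404881 + 21150/32333 = 162894085891/110090017373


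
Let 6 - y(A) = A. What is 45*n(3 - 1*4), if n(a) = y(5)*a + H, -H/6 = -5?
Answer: 1305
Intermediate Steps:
y(A) = 6 - A
H = 30 (H = -6*(-5) = 30)
n(a) = 30 + a (n(a) = (6 - 1*5)*a + 30 = (6 - 5)*a + 30 = 1*a + 30 = a + 30 = 30 + a)
45*n(3 - 1*4) = 45*(30 + (3 - 1*4)) = 45*(30 + (3 - 4)) = 45*(30 - 1) = 45*29 = 1305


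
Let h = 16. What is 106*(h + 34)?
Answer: 5300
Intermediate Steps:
106*(h + 34) = 106*(16 + 34) = 106*50 = 5300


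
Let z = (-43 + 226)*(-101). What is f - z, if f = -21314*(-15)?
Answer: 338193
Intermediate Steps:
z = -18483 (z = 183*(-101) = -18483)
f = 319710
f - z = 319710 - 1*(-18483) = 319710 + 18483 = 338193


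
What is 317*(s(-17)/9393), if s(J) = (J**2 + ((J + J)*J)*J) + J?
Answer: -3028618/9393 ≈ -322.43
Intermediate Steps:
s(J) = J + J**2 + 2*J**3 (s(J) = (J**2 + ((2*J)*J)*J) + J = (J**2 + (2*J**2)*J) + J = (J**2 + 2*J**3) + J = J + J**2 + 2*J**3)
317*(s(-17)/9393) = 317*(-17*(1 - 17 + 2*(-17)**2)/9393) = 317*(-17*(1 - 17 + 2*289)*(1/9393)) = 317*(-17*(1 - 17 + 578)*(1/9393)) = 317*(-17*562*(1/9393)) = 317*(-9554*1/9393) = 317*(-9554/9393) = -3028618/9393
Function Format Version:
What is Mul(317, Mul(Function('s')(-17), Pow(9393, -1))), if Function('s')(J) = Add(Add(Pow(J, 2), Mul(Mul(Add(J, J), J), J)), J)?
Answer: Rational(-3028618, 9393) ≈ -322.43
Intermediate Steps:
Function('s')(J) = Add(J, Pow(J, 2), Mul(2, Pow(J, 3))) (Function('s')(J) = Add(Add(Pow(J, 2), Mul(Mul(Mul(2, J), J), J)), J) = Add(Add(Pow(J, 2), Mul(Mul(2, Pow(J, 2)), J)), J) = Add(Add(Pow(J, 2), Mul(2, Pow(J, 3))), J) = Add(J, Pow(J, 2), Mul(2, Pow(J, 3))))
Mul(317, Mul(Function('s')(-17), Pow(9393, -1))) = Mul(317, Mul(Mul(-17, Add(1, -17, Mul(2, Pow(-17, 2)))), Pow(9393, -1))) = Mul(317, Mul(Mul(-17, Add(1, -17, Mul(2, 289))), Rational(1, 9393))) = Mul(317, Mul(Mul(-17, Add(1, -17, 578)), Rational(1, 9393))) = Mul(317, Mul(Mul(-17, 562), Rational(1, 9393))) = Mul(317, Mul(-9554, Rational(1, 9393))) = Mul(317, Rational(-9554, 9393)) = Rational(-3028618, 9393)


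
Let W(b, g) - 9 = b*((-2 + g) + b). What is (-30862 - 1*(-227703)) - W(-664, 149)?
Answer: -146456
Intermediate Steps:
W(b, g) = 9 + b*(-2 + b + g) (W(b, g) = 9 + b*((-2 + g) + b) = 9 + b*(-2 + b + g))
(-30862 - 1*(-227703)) - W(-664, 149) = (-30862 - 1*(-227703)) - (9 + (-664)² - 2*(-664) - 664*149) = (-30862 + 227703) - (9 + 440896 + 1328 - 98936) = 196841 - 1*343297 = 196841 - 343297 = -146456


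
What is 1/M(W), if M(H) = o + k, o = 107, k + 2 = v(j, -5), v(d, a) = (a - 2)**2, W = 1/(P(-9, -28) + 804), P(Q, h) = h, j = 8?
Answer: 1/154 ≈ 0.0064935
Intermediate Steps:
W = 1/776 (W = 1/(-28 + 804) = 1/776 ≈ 0.0012887)
v(d, a) = (-2 + a)**2
k = 47 (k = -2 + (-2 - 5)**2 = -2 + (-7)**2 = -2 + 49 = 47)
M(H) = 154 (M(H) = 107 + 47 = 154)
1/M(W) = 1/154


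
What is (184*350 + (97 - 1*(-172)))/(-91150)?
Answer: -64669/91150 ≈ -0.70948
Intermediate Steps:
(184*350 + (97 - 1*(-172)))/(-91150) = (64400 + (97 + 172))*(-1/91150) = (64400 + 269)*(-1/91150) = 64669*(-1/91150) = -64669/91150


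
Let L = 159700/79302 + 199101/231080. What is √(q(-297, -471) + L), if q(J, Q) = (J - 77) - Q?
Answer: √2096195013544999955970/4581276540 ≈ 9.9938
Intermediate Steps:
L = 26346291751/9162553080 (L = 159700*(1/79302) + 199101*(1/231080) = 79850/39651 + 199101/231080 = 26346291751/9162553080 ≈ 2.8754)
q(J, Q) = -77 + J - Q (q(J, Q) = (-77 + J) - Q = -77 + J - Q)
√(q(-297, -471) + L) = √((-77 - 297 - 1*(-471)) + 26346291751/9162553080) = √((-77 - 297 + 471) + 26346291751/9162553080) = √(97 + 26346291751/9162553080) = √(915113940511/9162553080) = √2096195013544999955970/4581276540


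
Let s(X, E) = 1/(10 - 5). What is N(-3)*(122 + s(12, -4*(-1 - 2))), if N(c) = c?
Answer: -1833/5 ≈ -366.60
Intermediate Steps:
s(X, E) = 1/5
N(-3)*(122 + s(12, -4*(-1 - 2))) = -3*(122 + 1/5) = -3*611/5 = -1833/5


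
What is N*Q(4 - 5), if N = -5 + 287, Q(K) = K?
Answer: -282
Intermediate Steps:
N = 282
N*Q(4 - 5) = 282*(4 - 5) = 282*(-1) = -282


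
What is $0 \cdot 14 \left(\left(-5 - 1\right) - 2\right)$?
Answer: $0$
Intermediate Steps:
$0 \cdot 14 \left(\left(-5 - 1\right) - 2\right) = 0 \left(-6 - 2\right) = 0 \left(-8\right) = 0$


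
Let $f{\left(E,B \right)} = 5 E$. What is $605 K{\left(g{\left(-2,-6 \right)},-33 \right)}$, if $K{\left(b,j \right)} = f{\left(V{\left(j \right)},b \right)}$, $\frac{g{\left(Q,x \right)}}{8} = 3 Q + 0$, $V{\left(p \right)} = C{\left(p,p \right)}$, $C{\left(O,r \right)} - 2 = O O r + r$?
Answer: $-108803200$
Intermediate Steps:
$C{\left(O,r \right)} = 2 + r + r O^{2}$ ($C{\left(O,r \right)} = 2 + \left(O O r + r\right) = 2 + \left(O^{2} r + r\right) = 2 + \left(r O^{2} + r\right) = 2 + \left(r + r O^{2}\right) = 2 + r + r O^{2}$)
$V{\left(p \right)} = 2 + p + p^{3}$ ($V{\left(p \right)} = 2 + p + p p^{2} = 2 + p + p^{3}$)
$g{\left(Q,x \right)} = 24 Q$ ($g{\left(Q,x \right)} = 8 \left(3 Q + 0\right) = 8 \cdot 3 Q = 24 Q$)
$K{\left(b,j \right)} = 10 + 5 j + 5 j^{3}$ ($K{\left(b,j \right)} = 5 \left(2 + j + j^{3}\right) = 10 + 5 j + 5 j^{3}$)
$605 K{\left(g{\left(-2,-6 \right)},-33 \right)} = 605 \left(10 + 5 \left(-33\right) + 5 \left(-33\right)^{3}\right) = 605 \left(10 - 165 + 5 \left(-35937\right)\right) = 605 \left(10 - 165 - 179685\right) = 605 \left(-179840\right) = -108803200$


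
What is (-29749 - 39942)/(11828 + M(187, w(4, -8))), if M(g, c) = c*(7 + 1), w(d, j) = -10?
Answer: -69691/11748 ≈ -5.9322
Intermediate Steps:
M(g, c) = 8*c (M(g, c) = c*8 = 8*c)
(-29749 - 39942)/(11828 + M(187, w(4, -8))) = (-29749 - 39942)/(11828 + 8*(-10)) = -69691/(11828 - 80) = -69691/11748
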